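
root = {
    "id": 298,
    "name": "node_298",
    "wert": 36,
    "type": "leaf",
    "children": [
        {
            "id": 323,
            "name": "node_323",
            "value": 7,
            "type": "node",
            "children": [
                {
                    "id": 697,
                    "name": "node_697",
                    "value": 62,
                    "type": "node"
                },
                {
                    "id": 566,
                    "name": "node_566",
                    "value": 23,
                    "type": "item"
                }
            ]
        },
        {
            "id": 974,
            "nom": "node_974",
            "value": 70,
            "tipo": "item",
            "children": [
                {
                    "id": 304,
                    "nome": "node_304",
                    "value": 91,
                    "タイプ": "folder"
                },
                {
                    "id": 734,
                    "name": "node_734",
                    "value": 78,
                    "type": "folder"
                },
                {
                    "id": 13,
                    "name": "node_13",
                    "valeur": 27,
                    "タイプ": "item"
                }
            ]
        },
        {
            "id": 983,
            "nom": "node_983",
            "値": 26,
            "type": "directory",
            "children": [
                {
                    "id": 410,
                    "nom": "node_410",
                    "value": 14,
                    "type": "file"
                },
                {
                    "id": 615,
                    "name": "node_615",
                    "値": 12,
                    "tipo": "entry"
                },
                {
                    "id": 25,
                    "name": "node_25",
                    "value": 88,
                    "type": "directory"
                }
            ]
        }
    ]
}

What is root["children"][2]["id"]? 983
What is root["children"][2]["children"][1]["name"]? "node_615"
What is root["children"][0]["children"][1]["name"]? "node_566"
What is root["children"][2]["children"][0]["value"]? 14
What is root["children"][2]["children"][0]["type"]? "file"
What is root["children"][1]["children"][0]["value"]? 91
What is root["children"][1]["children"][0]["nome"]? "node_304"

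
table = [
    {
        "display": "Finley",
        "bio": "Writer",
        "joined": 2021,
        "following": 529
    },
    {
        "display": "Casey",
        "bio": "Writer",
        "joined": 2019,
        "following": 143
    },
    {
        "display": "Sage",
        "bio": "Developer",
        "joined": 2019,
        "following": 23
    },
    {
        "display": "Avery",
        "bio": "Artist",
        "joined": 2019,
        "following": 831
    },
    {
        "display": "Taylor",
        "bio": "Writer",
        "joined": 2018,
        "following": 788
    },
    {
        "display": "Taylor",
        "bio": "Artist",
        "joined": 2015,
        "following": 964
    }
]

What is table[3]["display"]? "Avery"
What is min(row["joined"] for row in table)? 2015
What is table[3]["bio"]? "Artist"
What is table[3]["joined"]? 2019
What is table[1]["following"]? 143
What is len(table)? 6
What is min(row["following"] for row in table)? 23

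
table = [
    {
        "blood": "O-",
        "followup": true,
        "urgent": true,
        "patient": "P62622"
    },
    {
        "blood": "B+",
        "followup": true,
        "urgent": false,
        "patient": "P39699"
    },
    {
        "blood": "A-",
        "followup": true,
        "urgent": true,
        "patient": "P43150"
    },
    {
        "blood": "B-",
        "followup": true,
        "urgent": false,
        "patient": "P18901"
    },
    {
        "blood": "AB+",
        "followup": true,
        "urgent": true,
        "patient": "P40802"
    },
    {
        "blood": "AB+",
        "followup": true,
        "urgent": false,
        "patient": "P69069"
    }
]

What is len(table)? 6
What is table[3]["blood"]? "B-"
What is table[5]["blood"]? "AB+"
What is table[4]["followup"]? True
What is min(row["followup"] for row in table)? True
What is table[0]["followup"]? True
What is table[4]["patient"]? "P40802"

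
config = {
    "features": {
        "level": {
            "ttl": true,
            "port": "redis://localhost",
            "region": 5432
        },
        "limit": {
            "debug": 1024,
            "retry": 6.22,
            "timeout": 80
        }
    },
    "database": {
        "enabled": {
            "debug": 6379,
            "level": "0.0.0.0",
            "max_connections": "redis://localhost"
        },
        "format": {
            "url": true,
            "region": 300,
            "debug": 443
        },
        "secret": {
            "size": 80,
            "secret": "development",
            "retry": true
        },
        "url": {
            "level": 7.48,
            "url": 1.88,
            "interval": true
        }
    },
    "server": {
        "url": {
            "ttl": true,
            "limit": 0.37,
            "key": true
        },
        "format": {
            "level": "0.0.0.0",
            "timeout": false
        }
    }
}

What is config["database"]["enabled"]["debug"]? 6379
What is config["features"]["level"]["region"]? 5432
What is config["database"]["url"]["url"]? 1.88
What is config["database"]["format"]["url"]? True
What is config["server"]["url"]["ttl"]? True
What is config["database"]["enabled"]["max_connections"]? "redis://localhost"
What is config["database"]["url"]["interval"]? True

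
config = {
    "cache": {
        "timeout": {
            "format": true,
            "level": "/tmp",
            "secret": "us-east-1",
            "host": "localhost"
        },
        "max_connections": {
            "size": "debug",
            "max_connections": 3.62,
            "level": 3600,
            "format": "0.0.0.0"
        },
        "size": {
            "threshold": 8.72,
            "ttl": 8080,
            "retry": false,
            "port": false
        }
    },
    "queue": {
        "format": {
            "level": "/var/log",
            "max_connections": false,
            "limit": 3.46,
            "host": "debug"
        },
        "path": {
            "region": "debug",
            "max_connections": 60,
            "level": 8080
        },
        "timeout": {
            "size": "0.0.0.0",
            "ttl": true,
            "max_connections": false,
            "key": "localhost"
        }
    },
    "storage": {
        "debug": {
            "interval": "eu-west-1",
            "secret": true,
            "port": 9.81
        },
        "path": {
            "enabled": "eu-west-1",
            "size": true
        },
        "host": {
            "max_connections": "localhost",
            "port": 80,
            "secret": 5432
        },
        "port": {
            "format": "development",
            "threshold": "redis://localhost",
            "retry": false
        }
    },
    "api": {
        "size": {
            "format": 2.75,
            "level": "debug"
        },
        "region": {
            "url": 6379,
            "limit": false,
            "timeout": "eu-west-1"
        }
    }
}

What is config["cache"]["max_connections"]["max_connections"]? 3.62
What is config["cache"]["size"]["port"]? False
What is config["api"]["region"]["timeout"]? "eu-west-1"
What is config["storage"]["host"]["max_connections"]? "localhost"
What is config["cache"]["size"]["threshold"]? 8.72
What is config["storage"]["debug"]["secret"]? True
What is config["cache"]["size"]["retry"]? False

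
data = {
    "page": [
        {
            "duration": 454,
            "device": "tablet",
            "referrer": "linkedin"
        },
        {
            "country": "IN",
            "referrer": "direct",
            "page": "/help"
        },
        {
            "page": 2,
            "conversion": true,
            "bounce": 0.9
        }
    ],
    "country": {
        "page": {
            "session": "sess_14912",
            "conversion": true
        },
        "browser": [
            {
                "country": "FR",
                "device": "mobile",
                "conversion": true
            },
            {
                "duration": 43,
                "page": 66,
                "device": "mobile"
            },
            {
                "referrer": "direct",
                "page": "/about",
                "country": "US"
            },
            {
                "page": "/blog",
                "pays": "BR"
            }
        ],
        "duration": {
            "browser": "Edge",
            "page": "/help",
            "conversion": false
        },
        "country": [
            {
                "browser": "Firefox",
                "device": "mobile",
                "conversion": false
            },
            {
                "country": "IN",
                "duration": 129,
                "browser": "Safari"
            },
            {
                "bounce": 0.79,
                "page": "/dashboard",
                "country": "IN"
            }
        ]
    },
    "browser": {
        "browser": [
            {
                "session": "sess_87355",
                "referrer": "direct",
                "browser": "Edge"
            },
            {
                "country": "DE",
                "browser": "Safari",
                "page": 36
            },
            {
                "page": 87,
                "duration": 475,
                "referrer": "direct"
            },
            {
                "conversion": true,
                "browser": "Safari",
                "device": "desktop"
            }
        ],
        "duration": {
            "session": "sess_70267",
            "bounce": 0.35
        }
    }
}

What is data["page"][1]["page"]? "/help"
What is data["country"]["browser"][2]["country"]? "US"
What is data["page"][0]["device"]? "tablet"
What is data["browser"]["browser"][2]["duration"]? 475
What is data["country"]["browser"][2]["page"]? "/about"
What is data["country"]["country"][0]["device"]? "mobile"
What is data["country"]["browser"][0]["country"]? "FR"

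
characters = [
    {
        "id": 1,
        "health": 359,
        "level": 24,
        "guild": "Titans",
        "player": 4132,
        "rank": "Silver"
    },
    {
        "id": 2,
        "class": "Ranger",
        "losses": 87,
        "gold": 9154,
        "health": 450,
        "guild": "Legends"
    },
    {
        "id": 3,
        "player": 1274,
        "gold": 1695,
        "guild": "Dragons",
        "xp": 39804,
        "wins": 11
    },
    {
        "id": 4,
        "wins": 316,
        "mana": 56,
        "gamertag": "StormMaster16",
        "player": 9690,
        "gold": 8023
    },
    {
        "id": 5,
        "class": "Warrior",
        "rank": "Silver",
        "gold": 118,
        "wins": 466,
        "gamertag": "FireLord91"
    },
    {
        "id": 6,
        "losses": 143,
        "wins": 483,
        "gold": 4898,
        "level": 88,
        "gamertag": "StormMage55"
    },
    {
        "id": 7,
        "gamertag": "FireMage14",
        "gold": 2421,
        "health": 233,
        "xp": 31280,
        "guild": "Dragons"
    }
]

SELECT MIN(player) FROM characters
1274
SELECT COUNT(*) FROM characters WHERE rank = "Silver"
2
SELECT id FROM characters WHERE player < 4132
[3]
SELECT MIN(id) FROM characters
1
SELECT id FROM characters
[1, 2, 3, 4, 5, 6, 7]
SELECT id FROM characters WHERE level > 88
[]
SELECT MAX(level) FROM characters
88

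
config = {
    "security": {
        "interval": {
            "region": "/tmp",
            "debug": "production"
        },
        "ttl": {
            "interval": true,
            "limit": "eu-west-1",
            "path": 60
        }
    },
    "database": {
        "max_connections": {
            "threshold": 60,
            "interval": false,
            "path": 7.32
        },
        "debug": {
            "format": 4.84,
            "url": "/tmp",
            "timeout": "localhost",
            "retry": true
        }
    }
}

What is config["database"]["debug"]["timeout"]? "localhost"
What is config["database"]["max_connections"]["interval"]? False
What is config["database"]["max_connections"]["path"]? 7.32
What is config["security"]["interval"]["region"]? "/tmp"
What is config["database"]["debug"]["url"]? "/tmp"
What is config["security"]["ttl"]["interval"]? True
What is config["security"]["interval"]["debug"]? "production"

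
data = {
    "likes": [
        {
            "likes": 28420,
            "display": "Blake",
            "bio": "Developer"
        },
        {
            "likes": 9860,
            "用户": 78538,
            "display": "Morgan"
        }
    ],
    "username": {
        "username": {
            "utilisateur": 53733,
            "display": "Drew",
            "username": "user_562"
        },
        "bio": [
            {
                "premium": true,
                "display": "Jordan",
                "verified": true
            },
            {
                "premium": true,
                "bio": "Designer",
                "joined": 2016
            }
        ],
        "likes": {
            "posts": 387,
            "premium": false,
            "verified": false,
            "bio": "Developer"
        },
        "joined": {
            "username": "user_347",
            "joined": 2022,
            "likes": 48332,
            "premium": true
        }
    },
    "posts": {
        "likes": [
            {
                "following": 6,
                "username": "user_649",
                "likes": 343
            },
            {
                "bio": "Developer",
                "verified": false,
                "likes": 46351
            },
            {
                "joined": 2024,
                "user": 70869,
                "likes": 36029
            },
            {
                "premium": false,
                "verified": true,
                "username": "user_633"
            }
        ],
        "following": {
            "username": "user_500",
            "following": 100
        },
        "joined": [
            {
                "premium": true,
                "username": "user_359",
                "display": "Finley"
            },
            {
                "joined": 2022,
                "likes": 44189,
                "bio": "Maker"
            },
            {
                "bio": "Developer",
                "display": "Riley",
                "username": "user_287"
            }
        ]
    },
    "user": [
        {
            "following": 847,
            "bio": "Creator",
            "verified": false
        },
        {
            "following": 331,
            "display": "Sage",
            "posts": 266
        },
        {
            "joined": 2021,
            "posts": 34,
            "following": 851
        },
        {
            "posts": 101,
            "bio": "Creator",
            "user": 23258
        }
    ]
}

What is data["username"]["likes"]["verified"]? False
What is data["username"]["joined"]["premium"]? True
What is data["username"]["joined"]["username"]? "user_347"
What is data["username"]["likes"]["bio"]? "Developer"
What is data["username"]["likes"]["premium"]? False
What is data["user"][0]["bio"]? "Creator"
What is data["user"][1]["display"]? "Sage"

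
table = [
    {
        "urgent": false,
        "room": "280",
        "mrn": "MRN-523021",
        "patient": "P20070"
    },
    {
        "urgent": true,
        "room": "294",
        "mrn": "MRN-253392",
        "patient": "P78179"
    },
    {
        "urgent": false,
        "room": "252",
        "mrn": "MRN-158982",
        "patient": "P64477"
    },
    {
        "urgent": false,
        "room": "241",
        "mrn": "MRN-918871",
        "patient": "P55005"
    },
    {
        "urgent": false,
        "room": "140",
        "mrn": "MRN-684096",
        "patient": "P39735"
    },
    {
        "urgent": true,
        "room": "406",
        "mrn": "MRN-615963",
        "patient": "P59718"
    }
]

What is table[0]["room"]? "280"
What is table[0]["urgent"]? False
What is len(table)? 6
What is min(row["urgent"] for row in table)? False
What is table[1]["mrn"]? "MRN-253392"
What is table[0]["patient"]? "P20070"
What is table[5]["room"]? "406"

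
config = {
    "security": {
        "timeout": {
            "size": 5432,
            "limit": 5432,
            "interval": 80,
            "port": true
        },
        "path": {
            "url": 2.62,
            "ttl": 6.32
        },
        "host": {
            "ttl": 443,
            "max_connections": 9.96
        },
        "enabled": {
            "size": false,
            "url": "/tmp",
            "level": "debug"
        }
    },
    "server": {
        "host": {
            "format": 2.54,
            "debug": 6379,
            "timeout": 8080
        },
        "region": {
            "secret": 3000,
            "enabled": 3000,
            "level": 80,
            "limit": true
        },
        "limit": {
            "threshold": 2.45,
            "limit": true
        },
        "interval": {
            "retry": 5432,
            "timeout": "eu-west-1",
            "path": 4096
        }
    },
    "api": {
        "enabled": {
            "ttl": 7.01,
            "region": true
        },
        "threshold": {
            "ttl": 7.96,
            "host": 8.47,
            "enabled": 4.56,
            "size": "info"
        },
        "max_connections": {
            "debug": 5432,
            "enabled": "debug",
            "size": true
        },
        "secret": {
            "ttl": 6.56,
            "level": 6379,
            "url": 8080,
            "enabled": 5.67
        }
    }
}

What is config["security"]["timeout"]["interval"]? 80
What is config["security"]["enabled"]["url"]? "/tmp"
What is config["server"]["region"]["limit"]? True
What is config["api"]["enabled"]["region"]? True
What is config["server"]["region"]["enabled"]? 3000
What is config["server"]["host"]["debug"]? 6379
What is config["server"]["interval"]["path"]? 4096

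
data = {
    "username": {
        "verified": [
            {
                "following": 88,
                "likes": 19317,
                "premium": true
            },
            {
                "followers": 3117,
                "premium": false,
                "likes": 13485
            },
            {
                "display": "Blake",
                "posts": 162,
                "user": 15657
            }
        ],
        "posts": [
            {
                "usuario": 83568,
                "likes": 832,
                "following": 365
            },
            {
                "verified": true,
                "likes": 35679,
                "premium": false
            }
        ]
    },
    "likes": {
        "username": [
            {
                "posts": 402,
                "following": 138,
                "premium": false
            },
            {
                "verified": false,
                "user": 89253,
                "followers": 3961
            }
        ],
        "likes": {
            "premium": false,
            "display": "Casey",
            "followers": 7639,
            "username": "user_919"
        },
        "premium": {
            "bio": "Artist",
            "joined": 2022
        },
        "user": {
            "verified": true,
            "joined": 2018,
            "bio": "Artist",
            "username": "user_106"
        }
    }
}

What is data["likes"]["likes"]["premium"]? False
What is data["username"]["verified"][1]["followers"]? 3117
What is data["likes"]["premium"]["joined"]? 2022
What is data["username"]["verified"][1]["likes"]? 13485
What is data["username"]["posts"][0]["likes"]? 832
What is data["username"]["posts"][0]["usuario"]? 83568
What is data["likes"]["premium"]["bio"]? "Artist"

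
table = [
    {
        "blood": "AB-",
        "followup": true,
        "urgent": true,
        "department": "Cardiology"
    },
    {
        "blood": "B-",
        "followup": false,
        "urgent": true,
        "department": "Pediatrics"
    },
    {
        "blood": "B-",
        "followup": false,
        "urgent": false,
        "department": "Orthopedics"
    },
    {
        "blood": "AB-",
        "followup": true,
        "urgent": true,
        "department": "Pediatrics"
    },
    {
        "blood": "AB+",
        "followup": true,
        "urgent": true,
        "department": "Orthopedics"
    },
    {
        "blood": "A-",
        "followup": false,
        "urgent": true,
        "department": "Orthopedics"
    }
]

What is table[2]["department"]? "Orthopedics"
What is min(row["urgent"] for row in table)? False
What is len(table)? 6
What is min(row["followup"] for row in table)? False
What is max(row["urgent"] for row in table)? True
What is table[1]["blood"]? "B-"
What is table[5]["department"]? "Orthopedics"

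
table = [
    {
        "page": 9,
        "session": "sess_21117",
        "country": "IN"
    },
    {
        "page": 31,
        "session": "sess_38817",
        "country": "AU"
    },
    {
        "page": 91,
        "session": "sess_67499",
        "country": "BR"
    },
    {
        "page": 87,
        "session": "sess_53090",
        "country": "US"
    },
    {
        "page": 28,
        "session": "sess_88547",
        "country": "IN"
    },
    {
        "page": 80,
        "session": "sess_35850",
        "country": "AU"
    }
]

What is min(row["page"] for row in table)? 9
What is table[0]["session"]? "sess_21117"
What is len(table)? 6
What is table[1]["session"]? "sess_38817"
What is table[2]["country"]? "BR"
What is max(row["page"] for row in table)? 91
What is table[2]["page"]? 91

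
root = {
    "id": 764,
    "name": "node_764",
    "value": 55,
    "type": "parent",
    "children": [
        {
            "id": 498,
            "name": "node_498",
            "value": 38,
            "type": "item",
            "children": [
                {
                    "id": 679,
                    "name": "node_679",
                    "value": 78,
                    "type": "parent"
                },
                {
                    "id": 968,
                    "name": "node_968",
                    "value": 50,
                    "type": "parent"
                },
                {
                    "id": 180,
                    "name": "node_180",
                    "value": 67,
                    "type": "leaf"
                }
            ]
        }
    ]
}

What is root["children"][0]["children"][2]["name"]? "node_180"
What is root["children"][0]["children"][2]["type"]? "leaf"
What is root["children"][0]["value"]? 38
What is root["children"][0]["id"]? 498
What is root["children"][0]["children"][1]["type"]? "parent"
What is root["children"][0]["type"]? "item"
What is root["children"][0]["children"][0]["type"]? "parent"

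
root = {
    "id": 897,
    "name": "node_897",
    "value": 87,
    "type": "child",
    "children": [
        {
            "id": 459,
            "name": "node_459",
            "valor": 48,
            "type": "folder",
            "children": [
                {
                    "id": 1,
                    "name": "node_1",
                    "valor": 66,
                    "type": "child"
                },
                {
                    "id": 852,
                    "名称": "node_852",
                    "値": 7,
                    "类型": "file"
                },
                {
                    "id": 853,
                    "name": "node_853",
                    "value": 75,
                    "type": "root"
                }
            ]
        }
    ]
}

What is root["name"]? "node_897"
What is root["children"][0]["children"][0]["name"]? "node_1"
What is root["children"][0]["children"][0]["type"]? "child"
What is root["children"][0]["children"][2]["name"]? "node_853"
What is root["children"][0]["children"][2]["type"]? "root"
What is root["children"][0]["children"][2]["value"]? 75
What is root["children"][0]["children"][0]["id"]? 1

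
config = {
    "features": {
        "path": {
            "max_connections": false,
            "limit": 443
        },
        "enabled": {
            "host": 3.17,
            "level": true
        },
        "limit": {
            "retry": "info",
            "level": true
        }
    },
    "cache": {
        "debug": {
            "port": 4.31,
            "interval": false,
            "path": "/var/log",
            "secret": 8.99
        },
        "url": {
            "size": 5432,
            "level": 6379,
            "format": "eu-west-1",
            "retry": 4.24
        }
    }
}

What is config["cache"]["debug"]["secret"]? 8.99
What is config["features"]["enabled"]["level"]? True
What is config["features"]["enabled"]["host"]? 3.17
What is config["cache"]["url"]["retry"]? 4.24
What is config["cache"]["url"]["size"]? 5432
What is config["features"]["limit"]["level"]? True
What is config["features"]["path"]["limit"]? 443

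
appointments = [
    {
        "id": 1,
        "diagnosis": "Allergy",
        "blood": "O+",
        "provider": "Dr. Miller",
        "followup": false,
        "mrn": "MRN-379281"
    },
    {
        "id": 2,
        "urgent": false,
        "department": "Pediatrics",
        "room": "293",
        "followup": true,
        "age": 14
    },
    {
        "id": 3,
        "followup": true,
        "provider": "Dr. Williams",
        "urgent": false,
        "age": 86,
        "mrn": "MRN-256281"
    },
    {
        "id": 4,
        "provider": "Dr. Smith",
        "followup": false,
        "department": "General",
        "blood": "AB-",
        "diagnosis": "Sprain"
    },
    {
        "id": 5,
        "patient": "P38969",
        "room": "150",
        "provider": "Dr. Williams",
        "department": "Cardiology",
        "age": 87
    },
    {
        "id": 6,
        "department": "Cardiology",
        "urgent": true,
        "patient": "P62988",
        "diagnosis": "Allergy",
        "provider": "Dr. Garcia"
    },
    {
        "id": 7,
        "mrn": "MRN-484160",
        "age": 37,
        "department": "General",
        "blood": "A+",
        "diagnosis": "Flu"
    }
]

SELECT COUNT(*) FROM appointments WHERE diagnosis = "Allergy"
2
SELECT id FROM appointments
[1, 2, 3, 4, 5, 6, 7]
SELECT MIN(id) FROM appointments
1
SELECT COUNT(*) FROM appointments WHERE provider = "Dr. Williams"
2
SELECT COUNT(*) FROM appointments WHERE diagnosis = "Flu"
1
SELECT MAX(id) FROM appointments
7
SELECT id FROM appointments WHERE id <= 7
[1, 2, 3, 4, 5, 6, 7]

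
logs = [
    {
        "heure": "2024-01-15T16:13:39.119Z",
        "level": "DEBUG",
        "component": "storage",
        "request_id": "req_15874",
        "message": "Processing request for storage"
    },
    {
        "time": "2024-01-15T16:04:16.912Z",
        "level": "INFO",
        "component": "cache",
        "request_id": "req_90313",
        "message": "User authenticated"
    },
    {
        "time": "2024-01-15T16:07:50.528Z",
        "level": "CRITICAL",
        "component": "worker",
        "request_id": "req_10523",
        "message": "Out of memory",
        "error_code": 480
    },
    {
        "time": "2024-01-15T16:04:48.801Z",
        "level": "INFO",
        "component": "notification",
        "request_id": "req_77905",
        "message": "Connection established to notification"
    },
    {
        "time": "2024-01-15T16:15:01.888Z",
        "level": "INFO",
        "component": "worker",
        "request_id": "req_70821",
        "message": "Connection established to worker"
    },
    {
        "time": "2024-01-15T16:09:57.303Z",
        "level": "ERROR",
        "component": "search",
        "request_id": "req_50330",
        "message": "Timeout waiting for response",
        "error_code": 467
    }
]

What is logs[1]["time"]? "2024-01-15T16:04:16.912Z"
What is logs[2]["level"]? "CRITICAL"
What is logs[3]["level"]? "INFO"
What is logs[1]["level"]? "INFO"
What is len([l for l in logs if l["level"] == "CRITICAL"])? 1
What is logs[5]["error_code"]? 467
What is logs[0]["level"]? "DEBUG"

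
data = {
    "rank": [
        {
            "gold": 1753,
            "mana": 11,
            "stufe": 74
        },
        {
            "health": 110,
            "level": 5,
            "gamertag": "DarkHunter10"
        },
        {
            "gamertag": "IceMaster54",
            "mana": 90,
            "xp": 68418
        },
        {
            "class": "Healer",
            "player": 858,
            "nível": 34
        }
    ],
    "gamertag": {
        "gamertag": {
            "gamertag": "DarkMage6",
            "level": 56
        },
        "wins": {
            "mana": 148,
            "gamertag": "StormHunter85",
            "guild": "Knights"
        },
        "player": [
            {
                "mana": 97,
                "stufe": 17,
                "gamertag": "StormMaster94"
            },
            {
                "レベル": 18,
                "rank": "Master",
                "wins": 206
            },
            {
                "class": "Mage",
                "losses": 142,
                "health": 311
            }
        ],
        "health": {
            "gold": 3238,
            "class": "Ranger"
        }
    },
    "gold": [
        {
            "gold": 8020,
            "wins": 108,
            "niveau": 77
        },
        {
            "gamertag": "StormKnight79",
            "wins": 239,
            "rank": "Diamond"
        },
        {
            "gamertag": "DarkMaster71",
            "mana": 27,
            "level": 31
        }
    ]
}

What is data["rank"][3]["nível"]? 34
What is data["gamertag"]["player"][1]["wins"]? 206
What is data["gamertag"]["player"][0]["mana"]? 97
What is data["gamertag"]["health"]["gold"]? 3238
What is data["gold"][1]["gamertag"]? "StormKnight79"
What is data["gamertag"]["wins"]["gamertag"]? "StormHunter85"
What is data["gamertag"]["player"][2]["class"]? "Mage"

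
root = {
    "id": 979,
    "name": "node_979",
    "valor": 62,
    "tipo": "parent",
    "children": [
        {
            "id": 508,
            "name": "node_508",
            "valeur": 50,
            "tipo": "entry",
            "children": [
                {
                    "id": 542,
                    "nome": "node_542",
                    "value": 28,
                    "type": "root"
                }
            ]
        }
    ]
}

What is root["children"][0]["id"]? 508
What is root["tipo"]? "parent"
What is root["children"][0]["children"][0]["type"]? "root"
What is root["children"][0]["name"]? "node_508"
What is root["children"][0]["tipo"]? "entry"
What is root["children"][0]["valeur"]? 50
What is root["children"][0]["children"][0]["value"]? 28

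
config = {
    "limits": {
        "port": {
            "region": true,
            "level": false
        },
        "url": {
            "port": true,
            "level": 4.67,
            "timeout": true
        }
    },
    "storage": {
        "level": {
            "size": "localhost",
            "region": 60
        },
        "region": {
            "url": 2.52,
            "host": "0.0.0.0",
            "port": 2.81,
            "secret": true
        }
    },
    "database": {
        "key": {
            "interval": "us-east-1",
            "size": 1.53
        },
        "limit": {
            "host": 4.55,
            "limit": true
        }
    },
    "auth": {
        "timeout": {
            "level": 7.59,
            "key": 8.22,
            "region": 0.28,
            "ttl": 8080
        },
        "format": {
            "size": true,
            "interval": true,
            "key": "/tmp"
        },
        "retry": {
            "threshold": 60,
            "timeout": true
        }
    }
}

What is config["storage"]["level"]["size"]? "localhost"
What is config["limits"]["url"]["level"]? 4.67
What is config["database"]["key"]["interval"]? "us-east-1"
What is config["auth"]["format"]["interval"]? True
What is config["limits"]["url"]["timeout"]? True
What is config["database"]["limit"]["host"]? 4.55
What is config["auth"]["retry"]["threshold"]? 60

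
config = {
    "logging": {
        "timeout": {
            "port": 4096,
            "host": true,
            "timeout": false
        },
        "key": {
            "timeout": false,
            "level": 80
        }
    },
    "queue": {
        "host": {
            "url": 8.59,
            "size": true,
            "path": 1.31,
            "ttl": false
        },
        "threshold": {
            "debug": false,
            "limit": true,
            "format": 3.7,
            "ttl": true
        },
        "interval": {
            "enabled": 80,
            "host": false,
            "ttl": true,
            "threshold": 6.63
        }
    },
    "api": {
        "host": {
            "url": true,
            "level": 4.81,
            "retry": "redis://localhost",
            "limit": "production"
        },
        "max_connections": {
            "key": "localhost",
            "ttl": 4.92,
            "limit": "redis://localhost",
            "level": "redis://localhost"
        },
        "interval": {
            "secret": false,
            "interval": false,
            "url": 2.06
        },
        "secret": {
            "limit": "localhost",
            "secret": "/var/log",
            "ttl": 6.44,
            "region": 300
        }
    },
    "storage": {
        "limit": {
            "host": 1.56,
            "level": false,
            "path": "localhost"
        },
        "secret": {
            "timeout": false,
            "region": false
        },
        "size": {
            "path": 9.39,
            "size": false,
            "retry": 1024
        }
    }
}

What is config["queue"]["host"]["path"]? 1.31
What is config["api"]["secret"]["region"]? 300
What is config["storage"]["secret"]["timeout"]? False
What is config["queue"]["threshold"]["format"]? 3.7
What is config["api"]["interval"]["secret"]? False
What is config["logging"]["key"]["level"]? 80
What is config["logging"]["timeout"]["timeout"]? False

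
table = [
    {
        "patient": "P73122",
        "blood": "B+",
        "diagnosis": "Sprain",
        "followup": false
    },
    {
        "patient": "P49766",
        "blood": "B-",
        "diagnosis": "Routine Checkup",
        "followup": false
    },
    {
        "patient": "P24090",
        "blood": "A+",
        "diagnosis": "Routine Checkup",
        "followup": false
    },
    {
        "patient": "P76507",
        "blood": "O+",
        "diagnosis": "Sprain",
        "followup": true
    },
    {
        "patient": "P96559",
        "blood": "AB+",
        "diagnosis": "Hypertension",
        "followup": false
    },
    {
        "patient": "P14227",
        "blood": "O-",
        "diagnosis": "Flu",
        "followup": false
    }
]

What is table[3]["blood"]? "O+"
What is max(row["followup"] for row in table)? True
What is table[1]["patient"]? "P49766"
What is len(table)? 6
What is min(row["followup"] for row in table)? False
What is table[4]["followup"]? False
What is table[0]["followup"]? False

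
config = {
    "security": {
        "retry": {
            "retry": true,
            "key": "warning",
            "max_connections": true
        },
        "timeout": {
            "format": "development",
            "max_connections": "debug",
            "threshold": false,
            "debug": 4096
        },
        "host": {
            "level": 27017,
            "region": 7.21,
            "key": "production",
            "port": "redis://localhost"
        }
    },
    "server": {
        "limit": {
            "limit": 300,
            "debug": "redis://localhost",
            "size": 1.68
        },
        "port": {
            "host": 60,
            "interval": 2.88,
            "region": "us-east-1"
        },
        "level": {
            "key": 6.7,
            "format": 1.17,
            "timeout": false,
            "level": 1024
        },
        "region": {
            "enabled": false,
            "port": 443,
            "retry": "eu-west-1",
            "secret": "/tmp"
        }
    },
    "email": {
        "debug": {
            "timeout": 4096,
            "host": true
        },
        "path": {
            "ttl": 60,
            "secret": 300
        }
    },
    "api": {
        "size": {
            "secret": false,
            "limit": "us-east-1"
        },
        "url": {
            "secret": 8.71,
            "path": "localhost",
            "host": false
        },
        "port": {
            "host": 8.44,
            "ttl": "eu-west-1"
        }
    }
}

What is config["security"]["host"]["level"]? 27017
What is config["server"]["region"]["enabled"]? False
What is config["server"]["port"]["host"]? 60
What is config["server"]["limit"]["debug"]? "redis://localhost"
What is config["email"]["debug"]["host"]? True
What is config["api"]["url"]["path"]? "localhost"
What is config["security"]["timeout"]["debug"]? 4096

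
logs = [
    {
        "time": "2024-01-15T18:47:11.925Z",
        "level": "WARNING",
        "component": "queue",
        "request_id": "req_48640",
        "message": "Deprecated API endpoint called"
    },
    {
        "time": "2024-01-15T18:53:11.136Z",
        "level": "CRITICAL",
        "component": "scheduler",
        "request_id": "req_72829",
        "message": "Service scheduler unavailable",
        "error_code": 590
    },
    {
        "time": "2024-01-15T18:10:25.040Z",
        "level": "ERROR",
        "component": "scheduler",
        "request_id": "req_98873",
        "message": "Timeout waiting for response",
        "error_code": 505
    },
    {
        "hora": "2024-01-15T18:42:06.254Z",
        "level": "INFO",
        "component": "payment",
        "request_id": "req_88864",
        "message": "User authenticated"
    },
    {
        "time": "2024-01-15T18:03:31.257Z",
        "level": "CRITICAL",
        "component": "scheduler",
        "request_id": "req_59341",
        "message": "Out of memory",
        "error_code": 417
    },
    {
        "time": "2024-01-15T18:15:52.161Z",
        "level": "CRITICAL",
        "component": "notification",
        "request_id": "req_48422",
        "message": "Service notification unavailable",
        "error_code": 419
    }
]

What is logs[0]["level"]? "WARNING"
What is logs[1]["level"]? "CRITICAL"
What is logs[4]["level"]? "CRITICAL"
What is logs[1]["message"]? "Service scheduler unavailable"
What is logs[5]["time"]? "2024-01-15T18:15:52.161Z"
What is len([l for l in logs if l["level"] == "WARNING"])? 1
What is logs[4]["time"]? "2024-01-15T18:03:31.257Z"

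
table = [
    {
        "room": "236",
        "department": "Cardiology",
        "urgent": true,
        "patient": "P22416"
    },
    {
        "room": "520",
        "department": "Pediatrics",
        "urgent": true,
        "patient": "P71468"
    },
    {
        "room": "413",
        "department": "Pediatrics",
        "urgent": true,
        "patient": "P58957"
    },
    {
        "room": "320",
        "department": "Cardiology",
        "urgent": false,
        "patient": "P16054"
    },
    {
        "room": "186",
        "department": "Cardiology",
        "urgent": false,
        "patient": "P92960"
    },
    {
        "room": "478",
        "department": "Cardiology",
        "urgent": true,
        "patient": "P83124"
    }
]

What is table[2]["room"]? "413"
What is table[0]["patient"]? "P22416"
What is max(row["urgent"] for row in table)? True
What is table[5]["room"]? "478"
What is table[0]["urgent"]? True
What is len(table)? 6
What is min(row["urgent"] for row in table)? False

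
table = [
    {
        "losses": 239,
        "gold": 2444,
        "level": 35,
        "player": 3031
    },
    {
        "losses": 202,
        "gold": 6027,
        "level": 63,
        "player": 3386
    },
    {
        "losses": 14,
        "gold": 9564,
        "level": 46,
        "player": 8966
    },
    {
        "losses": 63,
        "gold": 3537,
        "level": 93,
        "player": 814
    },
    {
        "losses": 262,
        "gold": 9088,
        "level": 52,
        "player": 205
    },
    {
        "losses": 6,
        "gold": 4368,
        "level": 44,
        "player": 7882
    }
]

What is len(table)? 6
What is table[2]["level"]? 46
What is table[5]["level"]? 44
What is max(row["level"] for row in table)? 93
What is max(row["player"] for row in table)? 8966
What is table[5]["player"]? 7882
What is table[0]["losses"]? 239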